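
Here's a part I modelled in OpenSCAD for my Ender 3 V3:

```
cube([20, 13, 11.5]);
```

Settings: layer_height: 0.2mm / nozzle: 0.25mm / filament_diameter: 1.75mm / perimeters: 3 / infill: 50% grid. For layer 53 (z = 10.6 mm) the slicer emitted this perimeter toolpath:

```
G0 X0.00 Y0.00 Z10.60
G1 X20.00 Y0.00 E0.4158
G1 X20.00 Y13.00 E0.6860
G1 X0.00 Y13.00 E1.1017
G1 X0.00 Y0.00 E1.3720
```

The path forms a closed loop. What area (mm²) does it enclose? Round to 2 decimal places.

Apply the shoelace formula to the sequence of (X, Y) vertices; enclosed area = 260.00 mm².

260.00 mm²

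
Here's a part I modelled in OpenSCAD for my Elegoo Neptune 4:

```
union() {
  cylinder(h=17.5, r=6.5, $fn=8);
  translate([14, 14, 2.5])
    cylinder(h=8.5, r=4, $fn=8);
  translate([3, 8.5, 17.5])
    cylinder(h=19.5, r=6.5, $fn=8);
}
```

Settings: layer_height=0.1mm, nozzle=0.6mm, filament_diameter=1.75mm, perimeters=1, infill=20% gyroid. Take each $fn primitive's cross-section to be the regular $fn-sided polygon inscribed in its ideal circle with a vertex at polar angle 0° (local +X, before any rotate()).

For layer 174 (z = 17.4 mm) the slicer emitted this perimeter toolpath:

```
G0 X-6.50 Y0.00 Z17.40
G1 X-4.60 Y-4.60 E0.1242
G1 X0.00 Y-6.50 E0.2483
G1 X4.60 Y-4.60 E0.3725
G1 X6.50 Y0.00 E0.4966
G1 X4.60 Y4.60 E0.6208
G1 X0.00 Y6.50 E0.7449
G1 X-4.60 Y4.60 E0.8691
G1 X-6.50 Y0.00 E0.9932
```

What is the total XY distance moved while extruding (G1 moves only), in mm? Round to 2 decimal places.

Sum the Euclidean lengths of each G1 segment: total = 39.82 mm.

39.82 mm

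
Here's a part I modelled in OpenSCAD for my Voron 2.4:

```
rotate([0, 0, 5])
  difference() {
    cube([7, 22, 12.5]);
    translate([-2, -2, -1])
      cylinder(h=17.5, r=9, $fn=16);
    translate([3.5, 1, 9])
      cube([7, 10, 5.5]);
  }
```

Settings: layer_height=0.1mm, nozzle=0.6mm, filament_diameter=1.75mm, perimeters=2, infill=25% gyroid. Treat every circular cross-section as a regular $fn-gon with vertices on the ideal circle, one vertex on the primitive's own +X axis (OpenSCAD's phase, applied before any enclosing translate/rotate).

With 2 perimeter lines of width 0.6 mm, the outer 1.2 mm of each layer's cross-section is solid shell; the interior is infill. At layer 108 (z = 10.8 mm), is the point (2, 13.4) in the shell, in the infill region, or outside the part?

infill

At z = 10.8 mm: the cube (footprint 7×22) is included at this height; the r=9 cylinder at (-2, -2) gives a regular 16-gon of circumradius 9 (constant along its height); the cube at (3.5, 1) (footprint 7×10) is included at this height; After the difference (first − rest): starting from the 7×22 cube, the r=9 cylinder at (-2, -2) partially overlaps it — only the 30.79 mm² overlap (of its 247.98 mm²) is removed, clipping the outline; the 7×10 cube at (3.5, 1) partially overlaps it — only the 28.11 mm² overlap (of its 70.00 mm²) is removed, clipping the outline — 2 connected regions; (whole slice rotated 5° about Z — lengths, areas and connectivity unchanged). Overall, the cross-section has 2 separate islands. Undo the 5° rotation: the query point maps to (3.160, 13.175) in the un-rotated model frame. The nearest boundary edge runs (7.00, 11.00)→(3.50, 11.00); distance from the point to it = 2.20 mm. (Shell/infill is judged within the island containing the point — the largest one.) The point is inside the cross-section and 2.20 mm from the nearest boundary — more than the 1.2 mm shell width (2 × 0.6), so it's in the infill interior.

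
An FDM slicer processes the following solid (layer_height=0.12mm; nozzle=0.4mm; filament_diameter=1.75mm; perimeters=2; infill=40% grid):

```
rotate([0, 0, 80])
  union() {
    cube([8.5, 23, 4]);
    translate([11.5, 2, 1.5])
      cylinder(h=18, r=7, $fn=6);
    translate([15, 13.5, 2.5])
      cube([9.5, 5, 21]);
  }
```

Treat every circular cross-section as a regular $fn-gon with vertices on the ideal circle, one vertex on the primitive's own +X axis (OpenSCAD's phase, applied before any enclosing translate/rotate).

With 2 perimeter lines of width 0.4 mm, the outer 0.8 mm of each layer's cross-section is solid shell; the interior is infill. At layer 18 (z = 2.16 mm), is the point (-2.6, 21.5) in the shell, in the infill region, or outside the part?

At z = 2.16 mm: the cube (footprint 8.5×23) is included at this height; the r=7 cylinder at (11.5, 2) gives a regular 6-gon of circumradius 7 (constant along its height); the cube at (15, 13.5) is absent (z outside [2.5, 23.5]); Taking the union: the regions partially overlap (shared area 20.49 mm²), so overlapping operands fuse into one piece — 1 connected region; (whole slice rotated 80° about Z — lengths, areas and connectivity unchanged). Overall, the cross-section is a single solid region. Undo the 80° rotation: the query point maps to (20.722, 6.294) in the un-rotated model frame. The nearest boundary edge runs (15.00, 8.06)→(18.50, 2.00); distance from the point to it = 4.07 mm. The point is not inside any of the regions above, so it lies outside the cross-section (4.07 mm from the nearest boundary).

outside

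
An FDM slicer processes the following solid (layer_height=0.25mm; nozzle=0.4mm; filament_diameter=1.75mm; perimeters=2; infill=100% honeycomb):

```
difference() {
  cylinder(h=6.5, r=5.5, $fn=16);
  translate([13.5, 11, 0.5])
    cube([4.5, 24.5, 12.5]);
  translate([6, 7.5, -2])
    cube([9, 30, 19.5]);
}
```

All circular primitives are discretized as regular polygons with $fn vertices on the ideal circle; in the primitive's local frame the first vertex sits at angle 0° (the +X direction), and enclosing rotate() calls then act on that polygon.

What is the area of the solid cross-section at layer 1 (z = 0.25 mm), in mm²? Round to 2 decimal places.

92.61 mm²

At z = 0.25 mm: the cylinder: section is a regular 16-gon, circumradius r=5.5 (area = (16/2)·5.500²·sin(360°/16) = 92.61 mm²); the cube at (13.5, 11) is absent (z outside [0.5, 13]); the 9×30 cube at (6, 7.5) contributes its full rectangle (area 270.00 mm²); After the difference (first − rest): starting from the r=5.5 cylinder (92.61 mm²), the 9×30 cube at (6, 7.5) misses the remaining region (no effect) — area = 92.61 mm². Overall, the cross-section is a single solid region. Net area = 92.61 mm².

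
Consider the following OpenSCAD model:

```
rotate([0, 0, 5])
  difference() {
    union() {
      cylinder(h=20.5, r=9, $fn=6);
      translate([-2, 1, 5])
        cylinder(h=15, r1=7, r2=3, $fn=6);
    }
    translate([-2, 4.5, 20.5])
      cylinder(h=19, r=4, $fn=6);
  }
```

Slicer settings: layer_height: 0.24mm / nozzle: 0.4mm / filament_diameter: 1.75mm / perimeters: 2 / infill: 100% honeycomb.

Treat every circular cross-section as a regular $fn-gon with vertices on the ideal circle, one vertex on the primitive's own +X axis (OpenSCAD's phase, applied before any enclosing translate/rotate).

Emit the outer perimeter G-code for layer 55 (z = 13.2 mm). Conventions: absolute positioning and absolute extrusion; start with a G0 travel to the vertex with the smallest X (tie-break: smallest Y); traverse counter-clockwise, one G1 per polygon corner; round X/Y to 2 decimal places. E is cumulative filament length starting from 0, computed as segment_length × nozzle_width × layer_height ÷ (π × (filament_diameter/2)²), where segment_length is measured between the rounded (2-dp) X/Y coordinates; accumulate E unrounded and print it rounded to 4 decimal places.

At z = 13.2 mm: the r=9 cylinder contributes a regular 6-gon of circumradius 9; the cone at (-2, 1) contributes a regular 6-gon of circumradius 4.813 (interpolated between r1=7 and r2=3 at t=0.547); Combining (union): the cone at (-2, 1) lies entirely inside the r=9 cylinder, so the union is just the r=9 cylinder — 1 connected region; the cylinder at (-2, 4.5) does not reach this height (z outside [20.5, 39.5]); After the difference (first − rest): none of the subtracted shapes is present at this height, so that combined region is unchanged — 1 connected region; (whole slice rotated 5° about Z — lengths, areas and connectivity unchanged). The outline is a single polygon with 6 vertices. Extrusion per mm of travel: 0.4 × 0.24 / (π × 0.875²) = 0.039912. Accumulating E over each segment gives final E = 2.1554.

G0 X-8.97 Y-0.78 Z13.20
G1 X-3.80 Y-8.16 E0.3596
G1 X5.16 Y-7.37 E0.7186
G1 X8.97 Y0.78 E1.0777
G1 X3.80 Y8.16 E1.4373
G1 X-5.16 Y7.37 E1.7963
G1 X-8.97 Y-0.78 E2.1554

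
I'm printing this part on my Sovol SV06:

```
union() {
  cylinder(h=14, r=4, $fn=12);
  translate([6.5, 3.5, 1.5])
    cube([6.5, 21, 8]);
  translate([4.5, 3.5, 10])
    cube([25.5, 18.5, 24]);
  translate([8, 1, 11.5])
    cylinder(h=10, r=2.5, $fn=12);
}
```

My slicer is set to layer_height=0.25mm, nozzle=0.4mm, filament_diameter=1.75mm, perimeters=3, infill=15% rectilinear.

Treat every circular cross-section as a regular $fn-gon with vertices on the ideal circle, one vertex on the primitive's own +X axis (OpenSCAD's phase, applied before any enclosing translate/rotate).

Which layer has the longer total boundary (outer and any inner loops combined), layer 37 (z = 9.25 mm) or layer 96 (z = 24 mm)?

Layer 37 (z = 9.25): the r=4 cylinder contributes a regular 12-gon of circumradius 4 (perimeter = 2·12·4.000·sin(180°/12) = 24.85 mm); the cube at (6.5, 3.5) is present — its section is the full 6.5×21 rectangle (perimeter 55.00 mm); the cube at (4.5, 3.5) is not intersected at this z (z outside [10, 34]); the cylinder at (8, 1) is absent (z outside [11.5, 21.5]); Taking the union: the 2 present regions are separate (no shared area or edge), so areas and boundary lengths simply add and each stays a separate island — boundary = 79.85 mm. So its perimeter = 79.85 mm. Layer 96 (z = 24): the cylinder is not intersected at this z (z outside [0, 14]); the cube at (6.5, 3.5) is absent (z outside [1.5, 9.5]); the cube at (4.5, 3.5) is present — its section is the full 25.5×18.5 rectangle (perimeter 88.00 mm); the cylinder at (8, 1) does not reach this height (z outside [11.5, 21.5]); Taking the union: only the 25.5×18.5 cube at (4.5, 3.5) is present, so the union is just that shape — boundary = 88.00 mm. So its perimeter = 88.00 mm. Layer 96 is larger (88.00 vs 79.85 mm).

layer 96 (z = 24 mm)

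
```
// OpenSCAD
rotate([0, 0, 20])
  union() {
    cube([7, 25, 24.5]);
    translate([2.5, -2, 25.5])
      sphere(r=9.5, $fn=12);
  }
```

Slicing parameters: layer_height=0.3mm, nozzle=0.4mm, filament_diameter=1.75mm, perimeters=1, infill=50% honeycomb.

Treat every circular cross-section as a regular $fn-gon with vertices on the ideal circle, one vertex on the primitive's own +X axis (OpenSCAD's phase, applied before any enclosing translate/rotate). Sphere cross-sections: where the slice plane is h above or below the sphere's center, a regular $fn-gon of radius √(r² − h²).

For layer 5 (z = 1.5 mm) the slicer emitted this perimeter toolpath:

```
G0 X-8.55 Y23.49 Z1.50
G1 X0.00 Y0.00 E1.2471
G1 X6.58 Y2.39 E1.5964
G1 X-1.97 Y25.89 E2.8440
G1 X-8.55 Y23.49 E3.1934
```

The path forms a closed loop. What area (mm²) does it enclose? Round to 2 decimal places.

Apply the shoelace formula to the sequence of (X, Y) vertices; enclosed area = 175.07 mm².

175.07 mm²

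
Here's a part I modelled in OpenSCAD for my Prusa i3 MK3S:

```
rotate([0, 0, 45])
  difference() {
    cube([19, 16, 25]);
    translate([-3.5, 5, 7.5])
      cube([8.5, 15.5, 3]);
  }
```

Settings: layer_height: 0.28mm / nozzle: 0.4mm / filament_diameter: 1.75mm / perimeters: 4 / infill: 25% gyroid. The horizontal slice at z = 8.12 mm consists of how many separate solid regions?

1

At z = 8.12 mm: the cube is present — its section is the full 19×16 rectangle; the cube at (-3.5, 5) is present — its section is the full 8.5×15.5 rectangle; Taking the first minus the rest: starting from the 19×16 cube, the 8.5×15.5 cube at (-3.5, 5) partially overlaps it — only the 55.00 mm² overlap (of its 131.75 mm²) is removed, clipping the outline — 1 connected region; (whole slice rotated 45° about Z — lengths, areas and connectivity unchanged). The result has 1 disconnected region.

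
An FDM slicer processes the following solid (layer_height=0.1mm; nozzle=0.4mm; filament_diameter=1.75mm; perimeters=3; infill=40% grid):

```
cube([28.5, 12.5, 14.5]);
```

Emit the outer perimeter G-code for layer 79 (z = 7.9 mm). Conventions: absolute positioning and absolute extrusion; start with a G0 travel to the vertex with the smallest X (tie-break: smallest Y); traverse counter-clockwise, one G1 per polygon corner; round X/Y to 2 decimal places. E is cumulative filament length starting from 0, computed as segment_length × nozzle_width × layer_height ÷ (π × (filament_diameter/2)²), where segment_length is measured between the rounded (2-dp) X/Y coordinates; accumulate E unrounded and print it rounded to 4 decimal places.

At z = 7.9 mm: the cube is present — its section is the full 28.5×12.5 rectangle. The outline is a single polygon with 4 vertices. Extrusion per mm of travel: 0.4 × 0.1 / (π × 0.875²) = 0.016630. Accumulating E over each segment gives final E = 1.3637.

G0 X0.00 Y0.00 Z7.90
G1 X28.50 Y0.00 E0.4740
G1 X28.50 Y12.50 E0.6818
G1 X0.00 Y12.50 E1.1558
G1 X0.00 Y0.00 E1.3637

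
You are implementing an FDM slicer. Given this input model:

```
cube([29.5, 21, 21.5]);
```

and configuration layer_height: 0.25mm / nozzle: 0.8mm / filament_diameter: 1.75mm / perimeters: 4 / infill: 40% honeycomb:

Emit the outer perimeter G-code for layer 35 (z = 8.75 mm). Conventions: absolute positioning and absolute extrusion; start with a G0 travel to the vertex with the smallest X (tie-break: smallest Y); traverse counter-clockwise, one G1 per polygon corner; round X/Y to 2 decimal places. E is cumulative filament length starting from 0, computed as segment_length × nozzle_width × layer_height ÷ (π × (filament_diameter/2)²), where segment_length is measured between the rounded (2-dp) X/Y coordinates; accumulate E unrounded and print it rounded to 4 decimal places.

At z = 8.75 mm: the cube is present — its section is the full 29.5×21 rectangle. The outline is a single polygon with 4 vertices. Extrusion per mm of travel: 0.8 × 0.25 / (π × 0.875²) = 0.083150. Accumulating E over each segment gives final E = 8.3982.

G0 X0.00 Y0.00 Z8.75
G1 X29.50 Y0.00 E2.4529
G1 X29.50 Y21.00 E4.1991
G1 X0.00 Y21.00 E6.6520
G1 X0.00 Y0.00 E8.3982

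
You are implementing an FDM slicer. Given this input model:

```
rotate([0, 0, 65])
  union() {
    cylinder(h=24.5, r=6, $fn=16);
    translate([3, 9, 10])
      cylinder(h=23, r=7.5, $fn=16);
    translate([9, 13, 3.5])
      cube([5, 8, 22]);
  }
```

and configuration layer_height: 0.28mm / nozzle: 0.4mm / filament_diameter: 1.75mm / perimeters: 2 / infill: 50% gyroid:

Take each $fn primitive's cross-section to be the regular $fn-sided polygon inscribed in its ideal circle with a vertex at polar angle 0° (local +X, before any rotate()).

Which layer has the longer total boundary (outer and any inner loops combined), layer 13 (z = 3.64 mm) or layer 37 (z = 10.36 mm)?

layer 37 (z = 10.36 mm)

Layer 13 (z = 3.64): the cylinder: section is a regular 16-gon, circumradius r=6 (perimeter = 2·16·6.000·sin(180°/16) = 37.46 mm); the cylinder at (3, 9) does not reach this height (z outside [10, 33]); the cube at (9, 13) (footprint 5×8) is included at this height (perimeter 26.00 mm); Taking the union: the 2 present regions are separate (no shared area or edge), so areas and boundary lengths simply add and each stays a separate island — boundary = 63.46 mm; (whole slice rotated 65° about Z — lengths, areas and connectivity unchanged). So its perimeter = 63.46 mm. Layer 37 (z = 10.36): the cylinder: section is a regular 16-gon, circumradius r=6 (perimeter = 2·16·6.000·sin(180°/16) = 37.46 mm); the r=7.5 cylinder at (3, 9) contributes a regular 16-gon of circumradius 7.5 (perimeter = 2·16·7.500·sin(180°/16) = 46.82 mm); the 5×8 cube at (9, 13) contributes its full rectangle (perimeter 26.00 mm); Merging all regions: the regions partially overlap (shared area 24.54 mm²), so the edge portions inside another operand are dropped and the merged outline is re-measured after clipping — boundary = 88.82 mm; (rotated 65° about Z; rotation is an isometry so areas/perimeters/island counts are preserved). So its perimeter = 88.82 mm. Layer 37 is larger (88.82 vs 63.46 mm).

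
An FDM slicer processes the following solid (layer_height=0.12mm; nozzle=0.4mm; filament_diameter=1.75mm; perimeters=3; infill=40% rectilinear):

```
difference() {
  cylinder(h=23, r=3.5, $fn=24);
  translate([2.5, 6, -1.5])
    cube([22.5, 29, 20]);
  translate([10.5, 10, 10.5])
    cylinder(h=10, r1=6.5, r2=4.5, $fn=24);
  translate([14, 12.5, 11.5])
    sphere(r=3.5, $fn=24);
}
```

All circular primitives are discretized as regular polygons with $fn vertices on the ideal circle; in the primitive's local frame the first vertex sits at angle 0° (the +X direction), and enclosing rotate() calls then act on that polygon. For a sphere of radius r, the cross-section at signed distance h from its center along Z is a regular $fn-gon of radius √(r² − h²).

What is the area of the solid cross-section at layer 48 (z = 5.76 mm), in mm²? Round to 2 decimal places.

At z = 5.76 mm: the cylinder: section is a regular 24-gon, circumradius r=3.5 (area = (24/2)·3.500²·sin(360°/24) = 38.05 mm²); the cube at (2.5, 6) is present — its section is the full 22.5×29 rectangle (area 652.50 mm²); the cone at (10.5, 10) is absent (z outside [10.5, 20.5]); the sphere at (14, 12.5) is not intersected at this z (|z−center|=5.740 > r=3.5); Taking the first minus the rest: starting from the r=3.5 cylinder (38.05 mm²), the 22.5×29 cube at (2.5, 6) misses the remaining region (no effect) — area = 38.05 mm². Overall, the cross-section is a single solid region. Net area = 38.05 mm².

38.05 mm²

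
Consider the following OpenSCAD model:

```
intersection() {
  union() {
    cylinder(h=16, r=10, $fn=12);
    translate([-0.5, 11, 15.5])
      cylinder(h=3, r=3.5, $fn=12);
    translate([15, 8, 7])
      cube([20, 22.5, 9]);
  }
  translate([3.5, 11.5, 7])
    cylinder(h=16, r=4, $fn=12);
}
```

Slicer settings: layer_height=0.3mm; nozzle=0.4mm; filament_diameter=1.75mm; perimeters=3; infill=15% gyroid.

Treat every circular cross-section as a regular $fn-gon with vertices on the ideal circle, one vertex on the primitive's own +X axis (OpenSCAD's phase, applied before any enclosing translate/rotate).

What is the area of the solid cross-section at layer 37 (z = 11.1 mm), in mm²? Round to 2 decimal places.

At z = 11.1 mm: the r=10 cylinder contributes a regular 12-gon of circumradius 10 (area = (12/2)·10.000²·sin(360°/12) = 300.00 mm²); the cylinder at (-0.5, 11) is not intersected at this z (z outside [15.5, 18.5]); the 20×22.5 cube at (15, 8) contributes its full rectangle (area 450.00 mm²); Merging all regions: the 2 present regions are separate (no shared area or edge), so areas and boundary lengths simply add and each stays a separate island — area = 750.00 mm²; the r=4 cylinder at (3.5, 11.5) gives a regular 12-gon of circumradius 4 (constant along its height) (area = (12/2)·4.000²·sin(360°/12) = 48.00 mm²); After intersecting: the r=4 cylinder at (3.5, 11.5) partially overlaps that combined region; clipping to the common part keeps 6.62 mm² — area = 6.62 mm². Overall, the cross-section is a single solid region. Net area = 6.62 mm².

6.62 mm²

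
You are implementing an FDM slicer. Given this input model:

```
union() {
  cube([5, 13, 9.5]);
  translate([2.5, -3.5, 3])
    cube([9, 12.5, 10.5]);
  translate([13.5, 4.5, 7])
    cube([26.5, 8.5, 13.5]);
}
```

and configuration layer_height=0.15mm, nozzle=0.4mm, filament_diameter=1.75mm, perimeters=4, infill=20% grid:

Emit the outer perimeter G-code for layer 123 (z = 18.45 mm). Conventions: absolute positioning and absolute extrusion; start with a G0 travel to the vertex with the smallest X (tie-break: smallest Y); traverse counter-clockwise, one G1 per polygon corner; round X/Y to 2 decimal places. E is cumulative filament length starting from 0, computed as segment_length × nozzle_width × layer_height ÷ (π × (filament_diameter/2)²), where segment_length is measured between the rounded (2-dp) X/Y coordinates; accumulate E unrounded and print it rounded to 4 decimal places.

At z = 18.45 mm: the cube is not intersected at this z (z outside [0, 9.5]); the cube at (2.5, -3.5) is absent (z outside [3, 13.5]); the cube at (13.5, 4.5) (footprint 26.5×8.5) is included at this height; Taking the union: only the 26.5×8.5 cube at (13.5, 4.5) is present, so the union is just that shape — 1 connected region. The outline is a single polygon with 4 vertices. Extrusion per mm of travel: 0.4 × 0.15 / (π × 0.875²) = 0.024945. Accumulating E over each segment gives final E = 1.7462.

G0 X13.50 Y4.50 Z18.45
G1 X40.00 Y4.50 E0.6610
G1 X40.00 Y13.00 E0.8731
G1 X13.50 Y13.00 E1.5341
G1 X13.50 Y4.50 E1.7462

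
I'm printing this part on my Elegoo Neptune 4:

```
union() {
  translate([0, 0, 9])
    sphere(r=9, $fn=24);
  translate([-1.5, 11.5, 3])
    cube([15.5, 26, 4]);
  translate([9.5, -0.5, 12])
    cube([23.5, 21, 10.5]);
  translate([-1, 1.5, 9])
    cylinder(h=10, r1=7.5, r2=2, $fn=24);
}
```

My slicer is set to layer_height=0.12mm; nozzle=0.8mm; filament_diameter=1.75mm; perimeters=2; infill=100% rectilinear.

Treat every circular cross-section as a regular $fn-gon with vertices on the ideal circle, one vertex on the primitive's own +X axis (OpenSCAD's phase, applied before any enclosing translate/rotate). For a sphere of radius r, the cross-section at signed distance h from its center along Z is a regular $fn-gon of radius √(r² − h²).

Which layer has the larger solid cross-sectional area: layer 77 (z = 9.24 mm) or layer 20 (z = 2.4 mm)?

layer 77 (z = 9.24 mm)

Layer 77 (z = 9.24): the sphere: section is a regular 24-gon, circumradius = √(r²−h²) = √(9²−0.24²) = 8.997 (area = (24/2)·8.997²·sin(360°/24) = 251.39 mm²); the cube at (-1.5, 11.5) does not reach this height (z outside [3, 7]); the cube at (9.5, -0.5) does not reach this height (z outside [12, 22.5]); the cone at (-1, 1.5) (r1=7.5→r2=2) has section circumradius 7.368 here — a regular 24-gon (area = (24/2)·7.368²·sin(360°/24) = 168.61 mm²); Taking the union: the regions partially overlap — summed areas 420.00 mm² minus the doubly-counted overlap 167.71 mm² gives 252.29 mm² — area = 252.29 mm². So its area = 252.29 mm². Layer 20 (z = 2.4): the r=9 sphere contributes a regular 24-gon of circumradius √(9²−6.6²) = 6.119 (area = (24/2)·6.119²·sin(360°/24) = 116.28 mm²); the cube at (-1.5, 11.5) does not reach this height (z outside [3, 7]); the cube at (9.5, -0.5) is not intersected at this z (z outside [12, 22.5]); the cone at (-1, 1.5) does not reach this height (z outside [9, 19]); Combining (union): only the r=9 sphere is present, so the union is just that shape — area = 116.28 mm². So its area = 116.28 mm². Layer 77 is larger (252.29 vs 116.28 mm²).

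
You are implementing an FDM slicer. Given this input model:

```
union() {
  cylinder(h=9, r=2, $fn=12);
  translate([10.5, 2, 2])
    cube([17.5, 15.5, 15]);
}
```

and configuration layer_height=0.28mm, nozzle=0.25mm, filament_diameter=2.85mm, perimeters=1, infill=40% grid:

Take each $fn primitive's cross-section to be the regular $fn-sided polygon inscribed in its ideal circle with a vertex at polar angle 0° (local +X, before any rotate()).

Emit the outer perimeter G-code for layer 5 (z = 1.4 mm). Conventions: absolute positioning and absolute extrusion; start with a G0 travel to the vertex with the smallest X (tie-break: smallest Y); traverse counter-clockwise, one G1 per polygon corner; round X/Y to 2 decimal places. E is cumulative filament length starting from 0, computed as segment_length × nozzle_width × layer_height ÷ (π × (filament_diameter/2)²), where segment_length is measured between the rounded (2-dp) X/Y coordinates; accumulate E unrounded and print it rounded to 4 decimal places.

At z = 1.4 mm: the r=2 cylinder contributes a regular 12-gon of circumradius 2; the cube at (10.5, 2) does not reach this height (z outside [2, 17]); Combining (union): only the r=2 cylinder is present, so the union is just that shape — 1 connected region. The outline is a single polygon with 12 vertices. Extrusion per mm of travel: 0.25 × 0.28 / (π × 1.425²) = 0.010973. Accumulating E over each segment gives final E = 0.1362.

G0 X-2.00 Y0.00 Z1.40
G1 X-1.73 Y-1.00 E0.0114
G1 X-1.00 Y-1.73 E0.0227
G1 X0.00 Y-2.00 E0.0341
G1 X1.00 Y-1.73 E0.0454
G1 X1.73 Y-1.00 E0.0568
G1 X2.00 Y0.00 E0.0681
G1 X1.73 Y1.00 E0.0795
G1 X1.00 Y1.73 E0.0908
G1 X0.00 Y2.00 E0.1022
G1 X-1.00 Y1.73 E0.1135
G1 X-1.73 Y1.00 E0.1249
G1 X-2.00 Y0.00 E0.1362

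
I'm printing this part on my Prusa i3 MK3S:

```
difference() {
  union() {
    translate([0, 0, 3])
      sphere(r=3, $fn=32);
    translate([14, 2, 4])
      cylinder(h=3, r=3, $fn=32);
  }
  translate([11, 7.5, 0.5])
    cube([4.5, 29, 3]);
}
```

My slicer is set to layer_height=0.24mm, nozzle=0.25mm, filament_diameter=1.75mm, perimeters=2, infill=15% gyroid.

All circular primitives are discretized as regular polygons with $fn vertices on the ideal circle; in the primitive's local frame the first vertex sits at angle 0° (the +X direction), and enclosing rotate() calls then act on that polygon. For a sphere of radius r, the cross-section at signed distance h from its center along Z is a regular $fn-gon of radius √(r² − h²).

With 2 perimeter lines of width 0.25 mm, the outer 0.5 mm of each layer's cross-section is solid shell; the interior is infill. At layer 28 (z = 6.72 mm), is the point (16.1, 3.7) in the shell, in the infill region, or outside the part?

shell

At z = 6.72 mm: the sphere is absent (|z−center|=3.720 > r=3); the r=3 cylinder at (14, 2) gives a regular 32-gon of circumradius 3 (constant along its height); Merging all regions: only the r=3 cylinder at (14, 2) is present, so the union is just that shape — 1 connected region; the cube at (11, 7.5) is not intersected at this z (z outside [0.5, 3.5]); Subtracting the remaining from the first: none of the subtracted shapes is present at this height, so that combined region is unchanged — 1 connected region. Overall, the cross-section is a single solid region. The nearest boundary edge runs (16.49, 3.67)→(16.12, 4.12); distance from the point to it = 0.28 mm. The point is inside the cross-section, 0.28 mm from the nearest boundary — within the 0.5 mm shell band (2 × 0.25).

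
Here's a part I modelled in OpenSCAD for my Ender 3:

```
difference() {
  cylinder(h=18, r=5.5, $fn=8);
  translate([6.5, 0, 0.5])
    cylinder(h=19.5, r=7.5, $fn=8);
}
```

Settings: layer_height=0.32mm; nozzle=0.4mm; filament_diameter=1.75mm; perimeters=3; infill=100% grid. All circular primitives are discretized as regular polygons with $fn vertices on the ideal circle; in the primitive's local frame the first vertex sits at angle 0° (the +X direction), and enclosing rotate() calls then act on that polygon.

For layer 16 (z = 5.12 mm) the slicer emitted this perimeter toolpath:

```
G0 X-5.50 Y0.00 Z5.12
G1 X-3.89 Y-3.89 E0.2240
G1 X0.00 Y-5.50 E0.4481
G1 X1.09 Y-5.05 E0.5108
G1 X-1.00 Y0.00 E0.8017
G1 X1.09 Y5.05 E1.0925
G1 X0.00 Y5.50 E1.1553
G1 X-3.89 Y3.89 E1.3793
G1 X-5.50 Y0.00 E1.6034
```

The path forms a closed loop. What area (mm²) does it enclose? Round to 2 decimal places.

Apply the shoelace formula to the sequence of (X, Y) vertices; enclosed area = 43.73 mm².

43.73 mm²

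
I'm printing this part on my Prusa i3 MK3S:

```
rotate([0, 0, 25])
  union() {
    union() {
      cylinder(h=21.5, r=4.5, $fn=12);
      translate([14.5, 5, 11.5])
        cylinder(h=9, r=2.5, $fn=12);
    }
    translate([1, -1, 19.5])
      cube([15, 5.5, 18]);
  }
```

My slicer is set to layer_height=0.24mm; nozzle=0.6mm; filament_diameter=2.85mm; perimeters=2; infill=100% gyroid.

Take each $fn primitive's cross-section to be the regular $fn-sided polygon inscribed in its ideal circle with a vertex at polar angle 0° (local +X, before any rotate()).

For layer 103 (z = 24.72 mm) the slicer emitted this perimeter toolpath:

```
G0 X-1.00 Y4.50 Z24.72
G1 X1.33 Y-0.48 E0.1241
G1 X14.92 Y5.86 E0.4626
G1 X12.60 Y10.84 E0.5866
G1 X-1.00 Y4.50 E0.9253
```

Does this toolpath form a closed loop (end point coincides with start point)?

Start point (G0): (-1.00, 4.50). End point (last G1): the path returns to the start — closed.

yes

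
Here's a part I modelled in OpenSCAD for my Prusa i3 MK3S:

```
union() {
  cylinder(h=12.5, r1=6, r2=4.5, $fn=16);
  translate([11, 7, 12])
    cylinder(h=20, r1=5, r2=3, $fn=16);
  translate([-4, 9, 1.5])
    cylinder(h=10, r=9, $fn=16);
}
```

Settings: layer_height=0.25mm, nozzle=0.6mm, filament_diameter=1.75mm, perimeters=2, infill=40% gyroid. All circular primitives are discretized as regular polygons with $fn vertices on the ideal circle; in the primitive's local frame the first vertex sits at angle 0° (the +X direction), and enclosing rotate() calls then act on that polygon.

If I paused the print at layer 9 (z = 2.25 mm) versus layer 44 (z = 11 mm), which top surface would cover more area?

layer 9 (z = 2.25 mm)

Layer 9 (z = 2.25): the cone: at t=0.180 of its height the radius interpolates to r₁+(r₂−r₁)t = 5.730, giving a regular 16-gon of that circumradius (area = (16/2)·5.730²·sin(360°/16) = 100.52 mm²); the cone at (11, 7) is not intersected at this z (z outside [12, 32]); the r=9 cylinder at (-4, 9) gives a regular 16-gon of circumradius 9 (constant along its height) (area = (16/2)·9.000²·sin(360°/16) = 247.98 mm²); Combining (union): the regions partially overlap — summed areas 348.50 mm² minus the doubly-counted overlap 33.29 mm² gives 315.20 mm² — area = 315.20 mm². So its area = 315.20 mm². Layer 44 (z = 11): the cone: at t=0.880 of its height the radius interpolates to r₁+(r₂−r₁)t = 4.680, giving a regular 16-gon of that circumradius (area = (16/2)·4.680²·sin(360°/16) = 67.05 mm²); the cone at (11, 7) is not intersected at this z (z outside [12, 32]); the cylinder at (-4, 9): section is a regular 16-gon, circumradius r=9 (area = (16/2)·9.000²·sin(360°/16) = 247.98 mm²); Merging all regions: the regions partially overlap — summed areas 315.03 mm² minus the doubly-counted overlap 21.51 mm² gives 293.52 mm² — area = 293.52 mm². So its area = 293.52 mm². Layer 9 is larger (315.20 vs 293.52 mm²).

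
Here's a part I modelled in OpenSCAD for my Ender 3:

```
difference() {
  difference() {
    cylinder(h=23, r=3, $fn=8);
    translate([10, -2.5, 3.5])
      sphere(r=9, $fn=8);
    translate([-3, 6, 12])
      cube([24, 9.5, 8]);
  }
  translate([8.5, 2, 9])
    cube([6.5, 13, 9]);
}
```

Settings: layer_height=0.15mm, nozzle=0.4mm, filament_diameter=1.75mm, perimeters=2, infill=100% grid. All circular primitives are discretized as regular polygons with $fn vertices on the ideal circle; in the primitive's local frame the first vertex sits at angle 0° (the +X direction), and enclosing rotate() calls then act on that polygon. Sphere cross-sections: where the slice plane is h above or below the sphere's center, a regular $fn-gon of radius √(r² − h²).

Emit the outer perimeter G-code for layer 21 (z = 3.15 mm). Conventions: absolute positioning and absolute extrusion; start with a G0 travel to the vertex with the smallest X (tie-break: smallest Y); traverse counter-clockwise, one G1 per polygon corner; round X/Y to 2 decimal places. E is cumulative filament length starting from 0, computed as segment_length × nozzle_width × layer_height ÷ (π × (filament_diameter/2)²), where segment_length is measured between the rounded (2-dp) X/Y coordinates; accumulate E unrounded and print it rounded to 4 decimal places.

G0 X-3.00 Y0.00 Z3.15
G1 X-2.12 Y-2.12 E0.0573
G1 X0.00 Y-3.00 E0.1145
G1 X1.04 Y-2.57 E0.1426
G1 X1.01 Y-2.50 E0.1445
G1 X2.52 Y1.16 E0.2433
G1 X2.12 Y2.12 E0.2692
G1 X0.00 Y3.00 E0.3265
G1 X-2.12 Y2.12 E0.3837
G1 X-3.00 Y0.00 E0.4410

At z = 3.15 mm: the cylinder: section is a regular 8-gon, circumradius r=3; the r=9 sphere at (10, -2.5) contributes a regular 8-gon of circumradius √(9²−0.35²) = 8.993; the cube at (-3, 6) does not reach this height (z outside [12, 20]); Taking the first minus the rest: starting from the r=3 cylinder, the r=9 sphere at (10, -2.5) partially overlaps it — only the 2.81 mm² overlap (of its 228.76 mm²) is removed, clipping the outline — 1 connected region; the cube at (8.5, 2) is not intersected at this z (z outside [9, 18]); Taking the first minus the rest: none of the subtracted shapes is present at this height, so the result so far is unchanged — 1 connected region. The outline is a single polygon with 9 vertices. Extrusion per mm of travel: 0.4 × 0.15 / (π × 0.875²) = 0.024945. Accumulating E over each segment gives final E = 0.4410.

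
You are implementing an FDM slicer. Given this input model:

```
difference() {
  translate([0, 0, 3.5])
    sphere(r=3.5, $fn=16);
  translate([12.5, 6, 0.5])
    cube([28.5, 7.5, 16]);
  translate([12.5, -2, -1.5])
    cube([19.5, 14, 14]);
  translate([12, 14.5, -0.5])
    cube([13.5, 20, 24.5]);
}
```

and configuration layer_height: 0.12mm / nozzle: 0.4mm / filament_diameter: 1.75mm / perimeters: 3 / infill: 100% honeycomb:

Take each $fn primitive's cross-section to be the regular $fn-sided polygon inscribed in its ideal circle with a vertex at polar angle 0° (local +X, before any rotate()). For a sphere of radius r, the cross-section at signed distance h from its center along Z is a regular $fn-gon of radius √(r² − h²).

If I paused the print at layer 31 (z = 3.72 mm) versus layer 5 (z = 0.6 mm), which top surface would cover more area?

layer 31 (z = 3.72 mm)

Layer 31 (z = 3.72): the r=3.5 sphere slices to a regular 16-gon of circumradius 3.493 (√(r²−h²) with h=0.22 from center) (area = (16/2)·3.493²·sin(360°/16) = 37.35 mm²); the 28.5×7.5 cube at (12.5, 6) contributes its full rectangle (area 213.75 mm²); the cube at (12.5, -2) (footprint 19.5×14) is included at this height (area 273.00 mm²); the 13.5×20 cube at (12, 14.5) contributes its full rectangle (area 270.00 mm²); Taking the first minus the rest: starting from the r=3.5 sphere (37.35 mm²), the 28.5×7.5 cube at (12.5, 6) misses the remaining region (no effect); the 19.5×14 cube at (12.5, -2) misses the remaining region (no effect); the 13.5×20 cube at (12, 14.5) misses the remaining region (no effect) — area = 37.35 mm². So its area = 37.35 mm². Layer 5 (z = 0.6): the r=3.5 sphere contributes a regular 16-gon of circumradius √(3.5²−2.9²) = 1.960 (area = (16/2)·1.960²·sin(360°/16) = 11.76 mm²); the 28.5×7.5 cube at (12.5, 6) contributes its full rectangle (area 213.75 mm²); the 19.5×14 cube at (12.5, -2) contributes its full rectangle (area 273.00 mm²); the cube at (12, 14.5) (footprint 13.5×20) is included at this height (area 270.00 mm²); After the difference (first − rest): starting from the r=3.5 sphere (11.76 mm²), the 28.5×7.5 cube at (12.5, 6) misses the remaining region (no effect); the 19.5×14 cube at (12.5, -2) misses the remaining region (no effect); the 13.5×20 cube at (12, 14.5) misses the remaining region (no effect) — area = 11.76 mm². So its area = 11.76 mm². Layer 31 is larger (37.35 vs 11.76 mm²).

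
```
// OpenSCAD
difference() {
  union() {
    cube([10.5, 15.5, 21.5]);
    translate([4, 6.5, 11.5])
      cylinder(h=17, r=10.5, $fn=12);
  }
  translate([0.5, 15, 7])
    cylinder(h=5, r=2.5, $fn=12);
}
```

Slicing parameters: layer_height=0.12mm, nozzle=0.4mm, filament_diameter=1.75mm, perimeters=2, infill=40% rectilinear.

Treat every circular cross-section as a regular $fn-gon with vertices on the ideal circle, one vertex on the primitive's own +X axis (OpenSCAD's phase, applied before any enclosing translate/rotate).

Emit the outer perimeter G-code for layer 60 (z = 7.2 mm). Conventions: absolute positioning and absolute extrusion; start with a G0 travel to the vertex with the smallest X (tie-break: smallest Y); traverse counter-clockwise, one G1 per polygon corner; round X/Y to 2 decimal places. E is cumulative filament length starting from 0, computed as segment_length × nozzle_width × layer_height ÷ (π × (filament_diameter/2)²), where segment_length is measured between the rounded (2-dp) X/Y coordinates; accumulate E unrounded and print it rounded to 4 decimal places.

G0 X0.00 Y0.00 Z7.20
G1 X10.50 Y0.00 E0.2095
G1 X10.50 Y15.50 E0.5189
G1 X2.87 Y15.50 E0.6711
G1 X3.00 Y15.00 E0.6814
G1 X2.67 Y13.75 E0.7072
G1 X1.75 Y12.83 E0.7332
G1 X0.50 Y12.50 E0.7590
G1 X0.00 Y12.63 E0.7693
G1 X0.00 Y0.00 E1.0214

At z = 7.2 mm: the cube is present — its section is the full 10.5×15.5 rectangle; the cylinder at (4, 6.5) does not reach this height (z outside [11.5, 28.5]); Combining (union): only the 10.5×15.5 cube is present, so the union is just that shape — 1 connected region; the r=2.5 cylinder at (0.5, 15) contributes a regular 12-gon of circumradius 2.5; Taking the first minus the rest: starting from the result so far, the r=2.5 cylinder at (0.5, 15) partially overlaps it — only the 7.37 mm² overlap (of its 18.75 mm²) is removed, clipping the outline — 1 connected region. The outline is a single polygon with 9 vertices. Extrusion per mm of travel: 0.4 × 0.12 / (π × 0.875²) = 0.019956. Accumulating E over each segment gives final E = 1.0214.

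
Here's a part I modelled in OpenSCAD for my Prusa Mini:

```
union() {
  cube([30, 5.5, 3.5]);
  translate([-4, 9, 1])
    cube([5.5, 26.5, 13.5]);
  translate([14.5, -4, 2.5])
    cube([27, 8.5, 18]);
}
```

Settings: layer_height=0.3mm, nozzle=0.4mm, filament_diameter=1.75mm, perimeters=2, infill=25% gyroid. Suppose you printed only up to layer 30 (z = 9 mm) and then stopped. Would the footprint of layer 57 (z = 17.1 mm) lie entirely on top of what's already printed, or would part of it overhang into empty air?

Compare the two slices. At z = 9: the cube does not reach this height (z outside [0, 3.5]); the cube at (-4, 9) (footprint 5.5×26.5) is included at this height (area 145.75 mm²); the 27×8.5 cube at (14.5, -4) contributes its full rectangle (area 229.50 mm²); Taking the union: the 2 present regions are separate (no shared area or edge), so areas and boundary lengths simply add and each stays a separate island — area = 375.25 mm². At z = 17.1: the cube is not intersected at this z (z outside [0, 3.5]); the cube at (-4, 9) is absent (z outside [1, 14.5]); the cube at (14.5, -4) (footprint 27×8.5) is included at this height (area 229.50 mm²); Merging all regions: only the 27×8.5 cube at (14.5, -4) is present, so the union is just that shape — area = 229.50 mm². Checking containment: the cross-section at z = 17.1 is a subset of the cross-section at z = 9.

entirely on top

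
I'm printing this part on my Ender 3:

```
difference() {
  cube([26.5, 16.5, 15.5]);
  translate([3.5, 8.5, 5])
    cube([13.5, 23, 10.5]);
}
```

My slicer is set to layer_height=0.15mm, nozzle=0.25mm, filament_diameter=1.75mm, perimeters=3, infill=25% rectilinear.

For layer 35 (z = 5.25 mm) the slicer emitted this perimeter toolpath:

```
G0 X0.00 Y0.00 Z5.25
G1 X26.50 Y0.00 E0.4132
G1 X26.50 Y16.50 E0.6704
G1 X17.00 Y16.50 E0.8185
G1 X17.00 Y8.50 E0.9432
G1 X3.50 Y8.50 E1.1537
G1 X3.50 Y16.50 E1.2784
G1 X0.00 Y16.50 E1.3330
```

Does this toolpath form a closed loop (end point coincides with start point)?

no

Start point (G0): (0.00, 0.00). End point (last G1): the path does not return to the start — open.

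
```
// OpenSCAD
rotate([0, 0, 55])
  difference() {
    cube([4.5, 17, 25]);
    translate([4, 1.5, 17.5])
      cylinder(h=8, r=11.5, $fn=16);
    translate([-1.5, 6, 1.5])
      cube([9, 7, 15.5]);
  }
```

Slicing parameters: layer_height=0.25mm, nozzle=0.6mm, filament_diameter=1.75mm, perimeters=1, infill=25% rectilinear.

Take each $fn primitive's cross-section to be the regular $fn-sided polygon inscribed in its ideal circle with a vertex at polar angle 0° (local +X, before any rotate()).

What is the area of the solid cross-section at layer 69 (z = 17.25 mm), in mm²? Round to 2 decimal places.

At z = 17.25 mm: the 4.5×17 cube contributes its full rectangle (area 76.50 mm²); the cylinder at (4, 1.5) does not reach this height (z outside [17.5, 25.5]); the cube at (-1.5, 6) does not reach this height (z outside [1.5, 17]); After the difference (first − rest): none of the subtracted shapes is present at this height, so the 4.5×17 cube is unchanged — area = 76.50 mm²; (whole slice rotated 55° about Z — lengths, areas and connectivity unchanged). Overall, the cross-section is a single solid region. Net area = 76.50 mm².

76.50 mm²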